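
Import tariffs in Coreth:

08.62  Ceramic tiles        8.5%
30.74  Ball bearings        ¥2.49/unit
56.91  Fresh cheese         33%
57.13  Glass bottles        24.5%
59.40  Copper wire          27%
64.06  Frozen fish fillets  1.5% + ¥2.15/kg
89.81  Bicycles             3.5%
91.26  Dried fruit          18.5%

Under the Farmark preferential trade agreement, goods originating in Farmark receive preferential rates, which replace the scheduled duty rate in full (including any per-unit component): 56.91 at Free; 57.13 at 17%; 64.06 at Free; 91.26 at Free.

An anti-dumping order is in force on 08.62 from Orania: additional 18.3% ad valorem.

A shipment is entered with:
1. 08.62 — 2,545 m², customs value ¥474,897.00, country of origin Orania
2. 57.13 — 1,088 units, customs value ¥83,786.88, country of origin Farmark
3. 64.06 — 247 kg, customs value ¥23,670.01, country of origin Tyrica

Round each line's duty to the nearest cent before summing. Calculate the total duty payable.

¥142,402.27

Line 1 (08.62, Orania, 2,545 m², ¥474,897.00):
Base rate for 08.62 is 8.5%.
Additional duty on 08.62 from Orania: +18.3%. Applied ad valorem rate: 8.5% + 18.3% = 26.8%.
Duty = ¥474,897.00 × 26.8% = ¥127,272.40.
Line 2 (57.13, Farmark, 1,088 units, ¥83,786.88):
Base rate for 57.13 is 24.5%.
Origin Farmark qualifies under the Coreth–Farmark agreement and 57.13 is covered: preferential rate 17% applies instead.
Duty = ¥83,786.88 × 17% = ¥14,243.77.
Line 3 (64.06, Tyrica, 247 kg, ¥23,670.01):
Base rate for 64.06 is 1.5% + ¥2.15/kg.
64.06 has an FTA preferential rate, but origin Tyrica is not Farmark; base rate stands.
Duty = ¥23,670.01 × 1.5% + 247 × ¥2.15 = ¥886.10.
Total = ¥127,272.40 + ¥14,243.77 + ¥886.10 = ¥142,402.27.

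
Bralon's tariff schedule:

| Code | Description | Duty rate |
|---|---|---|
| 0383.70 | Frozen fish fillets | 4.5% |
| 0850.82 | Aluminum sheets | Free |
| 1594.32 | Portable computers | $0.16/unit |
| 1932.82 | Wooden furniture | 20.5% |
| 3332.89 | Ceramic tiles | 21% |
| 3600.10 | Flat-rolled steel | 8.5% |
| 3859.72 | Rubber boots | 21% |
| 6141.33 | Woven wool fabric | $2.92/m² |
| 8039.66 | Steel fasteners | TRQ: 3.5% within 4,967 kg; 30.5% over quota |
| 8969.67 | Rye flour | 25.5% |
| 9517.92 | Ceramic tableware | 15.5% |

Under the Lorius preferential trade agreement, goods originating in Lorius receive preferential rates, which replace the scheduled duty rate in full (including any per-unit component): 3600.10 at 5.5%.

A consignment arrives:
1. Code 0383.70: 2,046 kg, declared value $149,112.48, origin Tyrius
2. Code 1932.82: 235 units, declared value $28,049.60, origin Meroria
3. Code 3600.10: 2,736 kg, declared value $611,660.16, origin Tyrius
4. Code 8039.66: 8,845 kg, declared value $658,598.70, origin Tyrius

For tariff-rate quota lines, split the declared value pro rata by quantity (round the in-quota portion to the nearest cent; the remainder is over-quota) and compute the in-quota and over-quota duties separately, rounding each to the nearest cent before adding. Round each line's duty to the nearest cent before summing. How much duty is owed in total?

$165,466.38

Line 1 (0383.70, Tyrius, 2,046 kg, $149,112.48):
Base rate for 0383.70 is 4.5%.
Duty = $149,112.48 × 4.5% = $6,710.06.
Line 2 (1932.82, Meroria, 235 units, $28,049.60):
Base rate for 1932.82 is 20.5%.
Duty = $28,049.60 × 20.5% = $5,750.17.
Line 3 (3600.10, Tyrius, 2,736 kg, $611,660.16):
Base rate for 3600.10 is 8.5%.
3600.10 has an FTA preferential rate, but origin Tyrius is not Lorius; base rate stands.
Duty = $611,660.16 × 8.5% = $51,991.11.
Line 4 (8039.66, Tyrius, 8,845 kg, $658,598.70):
Code 8039.66 is under a tariff-rate quota (threshold 4,967 kg). In-quota: 4,967 kg at 3.5%; over-quota: 3,878 kg at 30.5%.
Pro-rata value split: in-quota = $658,598.70 × 4,967/8,845 = $369,842.82; over-quota = $658,598.70 − $369,842.82 = $288,755.88.
In-quota duty = $369,842.82 × 3.5% = $12,944.50. Over-quota duty = $288,755.88 × 30.5% = $88,070.54.
Line duty = $12,944.50 + $88,070.54 = $101,015.04.
Total = $6,710.06 + $5,750.17 + $51,991.11 + $101,015.04 = $165,466.38.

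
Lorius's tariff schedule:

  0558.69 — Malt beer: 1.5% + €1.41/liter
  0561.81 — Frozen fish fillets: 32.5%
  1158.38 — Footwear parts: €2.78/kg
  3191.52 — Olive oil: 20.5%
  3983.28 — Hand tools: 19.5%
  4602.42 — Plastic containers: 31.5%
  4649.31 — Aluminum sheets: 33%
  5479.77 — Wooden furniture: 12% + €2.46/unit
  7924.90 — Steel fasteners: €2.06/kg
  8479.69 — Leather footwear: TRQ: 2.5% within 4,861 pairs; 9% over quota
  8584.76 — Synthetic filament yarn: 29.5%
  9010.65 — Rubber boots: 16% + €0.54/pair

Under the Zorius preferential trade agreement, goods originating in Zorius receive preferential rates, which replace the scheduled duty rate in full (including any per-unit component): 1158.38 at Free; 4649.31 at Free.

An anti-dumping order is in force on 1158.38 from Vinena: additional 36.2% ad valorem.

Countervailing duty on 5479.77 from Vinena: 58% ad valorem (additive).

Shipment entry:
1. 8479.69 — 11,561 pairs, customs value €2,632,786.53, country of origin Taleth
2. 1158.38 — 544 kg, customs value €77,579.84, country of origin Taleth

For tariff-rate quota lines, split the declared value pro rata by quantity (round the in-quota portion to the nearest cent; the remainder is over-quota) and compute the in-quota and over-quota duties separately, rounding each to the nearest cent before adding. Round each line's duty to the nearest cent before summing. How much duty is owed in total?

Line 1 (8479.69, Taleth, 11,561 pairs, €2,632,786.53):
Code 8479.69 is under a tariff-rate quota (threshold 4,861 pairs). In-quota: 4,861 pairs at 2.5%; over-quota: 6,700 pairs at 9%.
Pro-rata value split: in-quota = €2,632,786.53 × 4,861/11,561 = €1,106,995.53; over-quota = €2,632,786.53 − €1,106,995.53 = €1,525,791.00.
In-quota duty = €1,106,995.53 × 2.5% = €27,674.89. Over-quota duty = €1,525,791.00 × 9% = €137,321.19.
Line duty = €27,674.89 + €137,321.19 = €164,996.08.
Line 2 (1158.38, Taleth, 544 kg, €77,579.84):
Base rate for 1158.38 is €2.78/kg.
1158.38 has an FTA preferential rate, but origin Taleth is not Zorius; base rate stands.
The additional-duty order on 1158.38 targets Vinena, not Taleth; it does not apply.
Duty = 544 × €2.78 = €1,512.32.
Total = €164,996.08 + €1,512.32 = €166,508.40.

€166,508.40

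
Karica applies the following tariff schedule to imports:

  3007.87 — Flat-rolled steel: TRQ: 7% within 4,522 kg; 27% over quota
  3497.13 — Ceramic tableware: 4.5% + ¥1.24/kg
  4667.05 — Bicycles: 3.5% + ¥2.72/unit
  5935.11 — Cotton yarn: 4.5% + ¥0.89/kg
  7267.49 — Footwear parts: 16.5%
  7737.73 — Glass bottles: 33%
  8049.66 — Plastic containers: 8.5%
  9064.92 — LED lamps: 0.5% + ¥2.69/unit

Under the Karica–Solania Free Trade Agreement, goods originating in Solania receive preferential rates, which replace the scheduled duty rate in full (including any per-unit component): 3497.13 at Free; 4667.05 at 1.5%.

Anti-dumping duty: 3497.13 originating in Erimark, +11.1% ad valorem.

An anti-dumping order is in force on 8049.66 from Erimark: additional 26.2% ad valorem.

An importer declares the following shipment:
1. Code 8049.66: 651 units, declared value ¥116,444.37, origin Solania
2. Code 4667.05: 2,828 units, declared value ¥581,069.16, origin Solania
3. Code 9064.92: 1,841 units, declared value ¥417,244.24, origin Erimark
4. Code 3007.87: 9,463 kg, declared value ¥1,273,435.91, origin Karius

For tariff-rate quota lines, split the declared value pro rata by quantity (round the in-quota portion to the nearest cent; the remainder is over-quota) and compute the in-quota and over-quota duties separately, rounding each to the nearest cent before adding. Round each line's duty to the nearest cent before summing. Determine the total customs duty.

Line 1 (8049.66, Solania, 651 units, ¥116,444.37):
Base rate for 8049.66 is 8.5%.
Origin Solania is the FTA partner but 8049.66 is not on the preference list; base rate stands.
The additional-duty order on 8049.66 targets Erimark, not Solania; it does not apply.
Duty = ¥116,444.37 × 8.5% = ¥9,897.77.
Line 2 (4667.05, Solania, 2,828 units, ¥581,069.16):
Base rate for 4667.05 is 3.5% + ¥2.72/unit.
Origin Solania qualifies under the Karica–Solania agreement and 4667.05 is covered: preferential rate 1.5% applies instead.
Duty = ¥581,069.16 × 1.5% = ¥8,716.04.
Line 3 (9064.92, Erimark, 1,841 units, ¥417,244.24):
Base rate for 9064.92 is 0.5% + ¥2.69/unit.
Duty = ¥417,244.24 × 0.5% + 1,841 × ¥2.69 = ¥7,038.51.
Line 4 (3007.87, Karius, 9,463 kg, ¥1,273,435.91):
Code 3007.87 is under a tariff-rate quota (threshold 4,522 kg). In-quota: 4,522 kg at 7%; over-quota: 4,941 kg at 27%.
Pro-rata value split: in-quota = ¥1,273,435.91 × 4,522/9,463 = ¥608,525.54; over-quota = ¥1,273,435.91 − ¥608,525.54 = ¥664,910.37.
In-quota duty = ¥608,525.54 × 7% = ¥42,596.79. Over-quota duty = ¥664,910.37 × 27% = ¥179,525.80.
Line duty = ¥42,596.79 + ¥179,525.80 = ¥222,122.59.
Total = ¥9,897.77 + ¥8,716.04 + ¥7,038.51 + ¥222,122.59 = ¥247,774.91.

¥247,774.91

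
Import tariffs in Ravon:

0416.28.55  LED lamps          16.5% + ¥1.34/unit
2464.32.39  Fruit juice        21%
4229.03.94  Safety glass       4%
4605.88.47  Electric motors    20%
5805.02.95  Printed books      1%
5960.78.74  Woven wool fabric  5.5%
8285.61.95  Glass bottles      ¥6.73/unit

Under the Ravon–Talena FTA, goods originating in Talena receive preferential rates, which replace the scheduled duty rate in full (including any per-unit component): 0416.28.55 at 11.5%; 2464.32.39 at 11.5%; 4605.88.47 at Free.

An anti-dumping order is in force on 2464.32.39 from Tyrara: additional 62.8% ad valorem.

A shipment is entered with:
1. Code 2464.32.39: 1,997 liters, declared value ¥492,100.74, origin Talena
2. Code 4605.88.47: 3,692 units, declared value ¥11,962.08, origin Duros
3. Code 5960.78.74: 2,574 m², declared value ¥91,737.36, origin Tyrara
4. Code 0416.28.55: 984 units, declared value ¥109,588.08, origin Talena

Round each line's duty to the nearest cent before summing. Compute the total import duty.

¥76,632.19

Line 1 (2464.32.39, Talena, 1,997 liters, ¥492,100.74):
Base rate for 2464.32.39 is 21%.
Origin Talena qualifies under the Ravon–Talena agreement and 2464.32.39 is covered: preferential rate 11.5% applies instead.
The additional-duty order on 2464.32.39 targets Tyrara, not Talena; it does not apply.
Duty = ¥492,100.74 × 11.5% = ¥56,591.59.
Line 2 (4605.88.47, Duros, 3,692 units, ¥11,962.08):
Base rate for 4605.88.47 is 20%.
4605.88.47 has an FTA preferential rate, but origin Duros is not Talena; base rate stands.
Duty = ¥11,962.08 × 20% = ¥2,392.42.
Line 3 (5960.78.74, Tyrara, 2,574 m², ¥91,737.36):
Base rate for 5960.78.74 is 5.5%.
Duty = ¥91,737.36 × 5.5% = ¥5,045.55.
Line 4 (0416.28.55, Talena, 984 units, ¥109,588.08):
Base rate for 0416.28.55 is 16.5% + ¥1.34/unit.
Origin Talena qualifies under the Ravon–Talena agreement and 0416.28.55 is covered: preferential rate 11.5% applies instead.
Duty = ¥109,588.08 × 11.5% = ¥12,602.63.
Total = ¥56,591.59 + ¥2,392.42 + ¥5,045.55 + ¥12,602.63 = ¥76,632.19.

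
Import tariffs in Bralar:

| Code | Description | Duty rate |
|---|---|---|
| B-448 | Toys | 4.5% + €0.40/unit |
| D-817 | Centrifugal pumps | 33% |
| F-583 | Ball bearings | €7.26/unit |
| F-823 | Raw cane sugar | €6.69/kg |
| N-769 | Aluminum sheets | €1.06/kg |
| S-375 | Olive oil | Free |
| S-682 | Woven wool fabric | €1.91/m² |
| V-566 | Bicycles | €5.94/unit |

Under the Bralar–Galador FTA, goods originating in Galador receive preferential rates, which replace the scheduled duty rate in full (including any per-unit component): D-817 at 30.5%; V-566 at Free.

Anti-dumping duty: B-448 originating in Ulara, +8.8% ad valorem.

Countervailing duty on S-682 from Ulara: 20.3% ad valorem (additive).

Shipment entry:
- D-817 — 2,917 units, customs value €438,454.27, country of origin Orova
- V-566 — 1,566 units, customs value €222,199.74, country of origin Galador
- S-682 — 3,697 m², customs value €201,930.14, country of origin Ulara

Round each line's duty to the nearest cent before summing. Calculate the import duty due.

€192,743.00

Line 1 (D-817, Orova, 2,917 units, €438,454.27):
Base rate for D-817 is 33%.
D-817 has an FTA preferential rate, but origin Orova is not Galador; base rate stands.
Duty = €438,454.27 × 33% = €144,689.91.
Line 2 (V-566, Galador, 1,566 units, €222,199.74):
Base rate for V-566 is €5.94/unit.
Origin Galador qualifies under the Bralar–Galador agreement and V-566 is covered: preferential rate Free applies instead.
Duty = €222,199.74 × 0% = €0.00.
Line 3 (S-682, Ulara, 3,697 m², €201,930.14):
Base rate for S-682 is €1.91/m².
Additional duty on S-682 from Ulara: +20.3% ad valorem. Applied ad valorem rate = 20.3%.
Duty = €201,930.14 × 20.3% + 3,697 × €1.91 = €48,053.09.
Total = €144,689.91 + €0.00 + €48,053.09 = €192,743.00.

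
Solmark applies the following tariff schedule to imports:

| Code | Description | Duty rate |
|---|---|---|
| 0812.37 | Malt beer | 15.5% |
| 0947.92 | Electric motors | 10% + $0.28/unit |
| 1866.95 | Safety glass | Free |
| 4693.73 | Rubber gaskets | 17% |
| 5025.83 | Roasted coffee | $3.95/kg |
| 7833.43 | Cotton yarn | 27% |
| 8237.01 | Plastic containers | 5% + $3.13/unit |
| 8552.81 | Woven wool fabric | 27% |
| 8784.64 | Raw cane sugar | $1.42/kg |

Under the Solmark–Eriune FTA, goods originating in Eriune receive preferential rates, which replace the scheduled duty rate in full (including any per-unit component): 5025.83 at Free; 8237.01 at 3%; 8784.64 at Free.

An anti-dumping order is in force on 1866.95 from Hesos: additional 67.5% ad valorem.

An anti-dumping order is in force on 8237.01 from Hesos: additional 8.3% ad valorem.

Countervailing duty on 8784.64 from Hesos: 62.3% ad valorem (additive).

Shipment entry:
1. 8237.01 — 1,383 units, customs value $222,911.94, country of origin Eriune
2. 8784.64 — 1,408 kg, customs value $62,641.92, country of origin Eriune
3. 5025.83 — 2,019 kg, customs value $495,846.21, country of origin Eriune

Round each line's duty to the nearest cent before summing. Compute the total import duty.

Line 1 (8237.01, Eriune, 1,383 units, $222,911.94):
Base rate for 8237.01 is 5% + $3.13/unit.
Origin Eriune qualifies under the Solmark–Eriune agreement and 8237.01 is covered: preferential rate 3% applies instead.
The additional-duty order on 8237.01 targets Hesos, not Eriune; it does not apply.
Duty = $222,911.94 × 3% = $6,687.36.
Line 2 (8784.64, Eriune, 1,408 kg, $62,641.92):
Base rate for 8784.64 is $1.42/kg.
Origin Eriune qualifies under the Solmark–Eriune agreement and 8784.64 is covered: preferential rate Free applies instead.
The additional-duty order on 8784.64 targets Hesos, not Eriune; it does not apply.
Duty = $62,641.92 × 0% = $0.00.
Line 3 (5025.83, Eriune, 2,019 kg, $495,846.21):
Base rate for 5025.83 is $3.95/kg.
Origin Eriune qualifies under the Solmark–Eriune agreement and 5025.83 is covered: preferential rate Free applies instead.
Duty = $495,846.21 × 0% = $0.00.
Total = $6,687.36 + $0.00 + $0.00 = $6,687.36.

$6,687.36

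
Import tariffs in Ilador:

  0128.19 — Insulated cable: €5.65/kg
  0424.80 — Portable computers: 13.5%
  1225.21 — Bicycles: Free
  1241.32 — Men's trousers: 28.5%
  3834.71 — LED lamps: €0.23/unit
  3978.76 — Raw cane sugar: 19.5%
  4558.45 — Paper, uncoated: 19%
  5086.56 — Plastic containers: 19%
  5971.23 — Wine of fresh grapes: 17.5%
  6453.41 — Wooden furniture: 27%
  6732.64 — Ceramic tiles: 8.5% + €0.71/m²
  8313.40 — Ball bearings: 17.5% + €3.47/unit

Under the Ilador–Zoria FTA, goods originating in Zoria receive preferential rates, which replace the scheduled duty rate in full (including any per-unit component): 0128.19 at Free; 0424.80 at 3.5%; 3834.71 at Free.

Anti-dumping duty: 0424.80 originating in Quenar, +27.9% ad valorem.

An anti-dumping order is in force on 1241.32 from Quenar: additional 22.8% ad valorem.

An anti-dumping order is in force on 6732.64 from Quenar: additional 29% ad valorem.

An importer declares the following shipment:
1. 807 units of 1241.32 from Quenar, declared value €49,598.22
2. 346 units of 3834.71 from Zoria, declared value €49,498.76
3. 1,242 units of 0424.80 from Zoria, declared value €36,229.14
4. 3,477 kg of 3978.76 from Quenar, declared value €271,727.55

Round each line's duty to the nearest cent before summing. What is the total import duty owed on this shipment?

Line 1 (1241.32, Quenar, 807 units, €49,598.22):
Base rate for 1241.32 is 28.5%.
Additional duty on 1241.32 from Quenar: +22.8%. Applied ad valorem rate: 28.5% + 22.8% = 51.3%.
Duty = €49,598.22 × 51.3% = €25,443.89.
Line 2 (3834.71, Zoria, 346 units, €49,498.76):
Base rate for 3834.71 is €0.23/unit.
Origin Zoria qualifies under the Ilador–Zoria agreement and 3834.71 is covered: preferential rate Free applies instead.
Duty = €49,498.76 × 0% = €0.00.
Line 3 (0424.80, Zoria, 1,242 units, €36,229.14):
Base rate for 0424.80 is 13.5%.
Origin Zoria qualifies under the Ilador–Zoria agreement and 0424.80 is covered: preferential rate 3.5% applies instead.
The additional-duty order on 0424.80 targets Quenar, not Zoria; it does not apply.
Duty = €36,229.14 × 3.5% = €1,268.02.
Line 4 (3978.76, Quenar, 3,477 kg, €271,727.55):
Base rate for 3978.76 is 19.5%.
Duty = €271,727.55 × 19.5% = €52,986.87.
Total = €25,443.89 + €0.00 + €1,268.02 + €52,986.87 = €79,698.78.

€79,698.78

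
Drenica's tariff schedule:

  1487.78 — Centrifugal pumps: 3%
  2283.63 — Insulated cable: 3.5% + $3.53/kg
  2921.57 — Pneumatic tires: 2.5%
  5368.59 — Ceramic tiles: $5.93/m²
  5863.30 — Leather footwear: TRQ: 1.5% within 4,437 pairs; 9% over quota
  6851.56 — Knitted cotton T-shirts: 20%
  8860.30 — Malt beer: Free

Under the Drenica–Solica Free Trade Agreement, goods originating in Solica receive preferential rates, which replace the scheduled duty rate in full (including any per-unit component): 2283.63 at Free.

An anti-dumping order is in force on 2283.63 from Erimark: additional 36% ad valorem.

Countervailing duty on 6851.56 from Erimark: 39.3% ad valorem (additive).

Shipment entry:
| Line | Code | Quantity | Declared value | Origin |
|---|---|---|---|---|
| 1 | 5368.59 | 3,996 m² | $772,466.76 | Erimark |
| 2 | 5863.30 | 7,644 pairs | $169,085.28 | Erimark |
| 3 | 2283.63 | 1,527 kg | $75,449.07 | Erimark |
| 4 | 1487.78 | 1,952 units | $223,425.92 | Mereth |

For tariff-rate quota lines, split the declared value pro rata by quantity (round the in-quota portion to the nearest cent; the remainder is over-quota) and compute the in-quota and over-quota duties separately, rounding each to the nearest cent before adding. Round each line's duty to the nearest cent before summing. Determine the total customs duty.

$73,448.45

Line 1 (5368.59, Erimark, 3,996 m², $772,466.76):
Base rate for 5368.59 is $5.93/m².
Duty = 3,996 × $5.93 = $23,696.28.
Line 2 (5863.30, Erimark, 7,644 pairs, $169,085.28):
Code 5863.30 is under a tariff-rate quota (threshold 4,437 pairs). In-quota: 4,437 pairs at 1.5%; over-quota: 3,207 pairs at 9%.
Pro-rata value split: in-quota = $169,085.28 × 4,437/7,644 = $98,146.44; over-quota = $169,085.28 − $98,146.44 = $70,938.84.
In-quota duty = $98,146.44 × 1.5% = $1,472.20. Over-quota duty = $70,938.84 × 9% = $6,384.50.
Line duty = $1,472.20 + $6,384.50 = $7,856.70.
Line 3 (2283.63, Erimark, 1,527 kg, $75,449.07):
Base rate for 2283.63 is 3.5% + $3.53/kg.
2283.63 has an FTA preferential rate, but origin Erimark is not Solica; base rate stands.
Additional duty on 2283.63 from Erimark: +36%. Applied ad valorem rate: 3.5% + 36% = 39.5%.
Duty = $75,449.07 × 39.5% + 1,527 × $3.53 = $35,192.69.
Line 4 (1487.78, Mereth, 1,952 units, $223,425.92):
Base rate for 1487.78 is 3%.
Duty = $223,425.92 × 3% = $6,702.78.
Total = $23,696.28 + $7,856.70 + $35,192.69 + $6,702.78 = $73,448.45.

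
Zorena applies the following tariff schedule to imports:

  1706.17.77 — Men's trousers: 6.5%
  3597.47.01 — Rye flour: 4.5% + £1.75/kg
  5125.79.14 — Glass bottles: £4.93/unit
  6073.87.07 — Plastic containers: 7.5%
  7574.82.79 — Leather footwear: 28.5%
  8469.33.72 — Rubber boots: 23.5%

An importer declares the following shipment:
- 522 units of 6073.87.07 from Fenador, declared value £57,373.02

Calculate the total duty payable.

Line 1 (6073.87.07, Fenador, 522 units, £57,373.02):
Base rate for 6073.87.07 is 7.5%.
Duty = £57,373.02 × 7.5% = £4,302.98.

£4,302.98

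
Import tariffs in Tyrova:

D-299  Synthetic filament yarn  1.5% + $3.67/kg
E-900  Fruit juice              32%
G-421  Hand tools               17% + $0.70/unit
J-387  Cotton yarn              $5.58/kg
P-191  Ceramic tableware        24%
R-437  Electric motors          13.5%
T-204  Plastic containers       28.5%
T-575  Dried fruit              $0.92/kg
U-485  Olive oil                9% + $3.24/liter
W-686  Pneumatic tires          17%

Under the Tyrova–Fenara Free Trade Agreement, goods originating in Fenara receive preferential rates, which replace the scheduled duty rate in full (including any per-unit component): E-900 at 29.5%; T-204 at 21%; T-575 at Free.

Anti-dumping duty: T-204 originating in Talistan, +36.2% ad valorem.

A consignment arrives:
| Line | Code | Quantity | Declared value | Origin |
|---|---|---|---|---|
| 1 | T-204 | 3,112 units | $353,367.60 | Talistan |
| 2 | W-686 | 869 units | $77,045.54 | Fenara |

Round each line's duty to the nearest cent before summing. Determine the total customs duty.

Line 1 (T-204, Talistan, 3,112 units, $353,367.60):
Base rate for T-204 is 28.5%.
T-204 has an FTA preferential rate, but origin Talistan is not Fenara; base rate stands.
Additional duty on T-204 from Talistan: +36.2%. Applied ad valorem rate: 28.5% + 36.2% = 64.7%.
Duty = $353,367.60 × 64.7% = $228,628.84.
Line 2 (W-686, Fenara, 869 units, $77,045.54):
Base rate for W-686 is 17%.
Origin Fenara is the FTA partner but W-686 is not on the preference list; base rate stands.
Duty = $77,045.54 × 17% = $13,097.74.
Total = $228,628.84 + $13,097.74 = $241,726.58.

$241,726.58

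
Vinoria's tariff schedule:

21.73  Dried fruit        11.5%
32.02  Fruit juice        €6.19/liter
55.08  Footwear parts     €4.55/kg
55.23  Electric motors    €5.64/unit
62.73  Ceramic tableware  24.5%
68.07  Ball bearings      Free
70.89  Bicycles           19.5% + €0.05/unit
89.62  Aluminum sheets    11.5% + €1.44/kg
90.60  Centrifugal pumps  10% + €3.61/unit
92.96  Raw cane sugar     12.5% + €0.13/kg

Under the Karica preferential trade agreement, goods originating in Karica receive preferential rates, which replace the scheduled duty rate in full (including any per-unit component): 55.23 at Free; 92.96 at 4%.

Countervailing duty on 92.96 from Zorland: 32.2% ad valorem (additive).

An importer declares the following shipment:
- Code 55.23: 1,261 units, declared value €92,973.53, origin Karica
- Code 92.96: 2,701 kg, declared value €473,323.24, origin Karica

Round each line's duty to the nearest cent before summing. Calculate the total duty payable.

€18,932.93

Line 1 (55.23, Karica, 1,261 units, €92,973.53):
Base rate for 55.23 is €5.64/unit.
Origin Karica qualifies under the Vinoria–Karica agreement and 55.23 is covered: preferential rate Free applies instead.
Duty = €92,973.53 × 0% = €0.00.
Line 2 (92.96, Karica, 2,701 kg, €473,323.24):
Base rate for 92.96 is 12.5% + €0.13/kg.
Origin Karica qualifies under the Vinoria–Karica agreement and 92.96 is covered: preferential rate 4% applies instead.
The additional-duty order on 92.96 targets Zorland, not Karica; it does not apply.
Duty = €473,323.24 × 4% = €18,932.93.
Total = €0.00 + €18,932.93 = €18,932.93.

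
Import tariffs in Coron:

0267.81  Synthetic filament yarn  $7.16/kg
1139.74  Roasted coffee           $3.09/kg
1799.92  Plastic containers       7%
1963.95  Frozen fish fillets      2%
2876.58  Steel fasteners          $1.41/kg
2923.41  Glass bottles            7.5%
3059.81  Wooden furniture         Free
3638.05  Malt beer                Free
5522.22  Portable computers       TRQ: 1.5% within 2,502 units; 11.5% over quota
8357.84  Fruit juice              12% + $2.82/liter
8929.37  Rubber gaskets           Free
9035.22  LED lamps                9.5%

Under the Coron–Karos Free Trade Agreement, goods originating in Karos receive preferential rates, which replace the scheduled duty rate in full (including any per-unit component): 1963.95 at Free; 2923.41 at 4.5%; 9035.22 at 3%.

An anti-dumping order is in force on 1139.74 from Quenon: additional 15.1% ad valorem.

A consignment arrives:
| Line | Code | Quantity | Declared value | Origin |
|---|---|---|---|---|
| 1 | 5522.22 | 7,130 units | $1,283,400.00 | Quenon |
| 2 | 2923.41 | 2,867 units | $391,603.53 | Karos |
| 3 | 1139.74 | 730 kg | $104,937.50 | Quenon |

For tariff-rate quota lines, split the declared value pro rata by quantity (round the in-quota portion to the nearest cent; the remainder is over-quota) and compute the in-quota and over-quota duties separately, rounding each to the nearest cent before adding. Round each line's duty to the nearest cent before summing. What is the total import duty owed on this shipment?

Line 1 (5522.22, Quenon, 7,130 units, $1,283,400.00):
Code 5522.22 is under a tariff-rate quota (threshold 2,502 units). In-quota: 2,502 units at 1.5%; over-quota: 4,628 units at 11.5%.
Pro-rata value split: in-quota = $1,283,400.00 × 2,502/7,130 = $450,360.00; over-quota = $1,283,400.00 − $450,360.00 = $833,040.00.
In-quota duty = $450,360.00 × 1.5% = $6,755.40. Over-quota duty = $833,040.00 × 11.5% = $95,799.60.
Line duty = $6,755.40 + $95,799.60 = $102,555.00.
Line 2 (2923.41, Karos, 2,867 units, $391,603.53):
Base rate for 2923.41 is 7.5%.
Origin Karos qualifies under the Coron–Karos agreement and 2923.41 is covered: preferential rate 4.5% applies instead.
Duty = $391,603.53 × 4.5% = $17,622.16.
Line 3 (1139.74, Quenon, 730 kg, $104,937.50):
Base rate for 1139.74 is $3.09/kg.
Additional duty on 1139.74 from Quenon: +15.1% ad valorem. Applied ad valorem rate = 15.1%.
Duty = $104,937.50 × 15.1% + 730 × $3.09 = $18,101.26.
Total = $102,555.00 + $17,622.16 + $18,101.26 = $138,278.42.

$138,278.42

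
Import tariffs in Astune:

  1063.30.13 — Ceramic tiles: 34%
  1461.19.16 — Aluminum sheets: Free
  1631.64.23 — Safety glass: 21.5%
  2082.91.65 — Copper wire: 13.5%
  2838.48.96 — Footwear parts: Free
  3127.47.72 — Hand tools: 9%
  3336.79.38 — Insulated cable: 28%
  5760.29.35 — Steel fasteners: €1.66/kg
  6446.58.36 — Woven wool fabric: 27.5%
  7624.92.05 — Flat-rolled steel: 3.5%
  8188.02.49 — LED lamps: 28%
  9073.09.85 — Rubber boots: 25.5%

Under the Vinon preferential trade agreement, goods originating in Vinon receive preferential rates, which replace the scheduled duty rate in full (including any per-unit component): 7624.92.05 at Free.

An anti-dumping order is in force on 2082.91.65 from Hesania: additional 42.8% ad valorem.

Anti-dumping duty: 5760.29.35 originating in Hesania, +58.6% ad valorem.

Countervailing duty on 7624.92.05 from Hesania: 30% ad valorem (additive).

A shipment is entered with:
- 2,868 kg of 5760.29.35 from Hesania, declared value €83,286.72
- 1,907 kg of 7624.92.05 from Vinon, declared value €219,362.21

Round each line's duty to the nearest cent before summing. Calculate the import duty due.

Line 1 (5760.29.35, Hesania, 2,868 kg, €83,286.72):
Base rate for 5760.29.35 is €1.66/kg.
Additional duty on 5760.29.35 from Hesania: +58.6% ad valorem. Applied ad valorem rate = 58.6%.
Duty = €83,286.72 × 58.6% + 2,868 × €1.66 = €53,566.90.
Line 2 (7624.92.05, Vinon, 1,907 kg, €219,362.21):
Base rate for 7624.92.05 is 3.5%.
Origin Vinon qualifies under the Astune–Vinon agreement and 7624.92.05 is covered: preferential rate Free applies instead.
The additional-duty order on 7624.92.05 targets Hesania, not Vinon; it does not apply.
Duty = €219,362.21 × 0% = €0.00.
Total = €53,566.90 + €0.00 = €53,566.90.

€53,566.90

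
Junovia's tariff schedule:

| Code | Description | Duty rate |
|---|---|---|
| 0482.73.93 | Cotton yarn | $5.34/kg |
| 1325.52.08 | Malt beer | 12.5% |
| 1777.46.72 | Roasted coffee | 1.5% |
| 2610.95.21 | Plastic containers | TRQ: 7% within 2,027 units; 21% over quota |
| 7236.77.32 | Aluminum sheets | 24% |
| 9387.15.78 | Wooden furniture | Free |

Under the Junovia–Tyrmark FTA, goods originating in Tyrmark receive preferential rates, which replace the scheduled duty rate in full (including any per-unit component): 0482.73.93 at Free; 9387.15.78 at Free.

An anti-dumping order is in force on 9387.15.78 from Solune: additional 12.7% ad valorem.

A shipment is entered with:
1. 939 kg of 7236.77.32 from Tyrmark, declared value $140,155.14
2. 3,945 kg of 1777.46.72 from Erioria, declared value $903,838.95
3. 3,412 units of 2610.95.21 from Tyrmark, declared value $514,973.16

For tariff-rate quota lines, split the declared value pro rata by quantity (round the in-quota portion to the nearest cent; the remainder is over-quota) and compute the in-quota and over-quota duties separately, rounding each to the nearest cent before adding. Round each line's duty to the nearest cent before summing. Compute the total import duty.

$112,508.26

Line 1 (7236.77.32, Tyrmark, 939 kg, $140,155.14):
Base rate for 7236.77.32 is 24%.
Origin Tyrmark is the FTA partner but 7236.77.32 is not on the preference list; base rate stands.
Duty = $140,155.14 × 24% = $33,637.23.
Line 2 (1777.46.72, Erioria, 3,945 kg, $903,838.95):
Base rate for 1777.46.72 is 1.5%.
Duty = $903,838.95 × 1.5% = $13,557.58.
Line 3 (2610.95.21, Tyrmark, 3,412 units, $514,973.16):
Code 2610.95.21 is under a tariff-rate quota (threshold 2,027 units). In-quota: 2,027 units at 7%; over-quota: 1,385 units at 21%.
Pro-rata value split: in-quota = $514,973.16 × 2,027/3,412 = $305,935.11; over-quota = $514,973.16 − $305,935.11 = $209,038.05.
In-quota duty = $305,935.11 × 7% = $21,415.46. Over-quota duty = $209,038.05 × 21% = $43,897.99.
Line duty = $21,415.46 + $43,897.99 = $65,313.45.
Total = $33,637.23 + $13,557.58 + $65,313.45 = $112,508.26.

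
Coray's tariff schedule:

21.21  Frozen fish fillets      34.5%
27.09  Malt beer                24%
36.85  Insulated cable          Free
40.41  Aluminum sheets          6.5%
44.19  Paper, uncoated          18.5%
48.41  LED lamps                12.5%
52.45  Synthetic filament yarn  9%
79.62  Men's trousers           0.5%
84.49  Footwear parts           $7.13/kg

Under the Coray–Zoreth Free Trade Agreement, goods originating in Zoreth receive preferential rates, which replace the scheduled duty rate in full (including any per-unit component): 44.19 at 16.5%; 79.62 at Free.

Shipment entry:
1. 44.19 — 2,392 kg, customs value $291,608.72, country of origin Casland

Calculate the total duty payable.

$53,947.61

Line 1 (44.19, Casland, 2,392 kg, $291,608.72):
Base rate for 44.19 is 18.5%.
44.19 has an FTA preferential rate, but origin Casland is not Zoreth; base rate stands.
Duty = $291,608.72 × 18.5% = $53,947.61.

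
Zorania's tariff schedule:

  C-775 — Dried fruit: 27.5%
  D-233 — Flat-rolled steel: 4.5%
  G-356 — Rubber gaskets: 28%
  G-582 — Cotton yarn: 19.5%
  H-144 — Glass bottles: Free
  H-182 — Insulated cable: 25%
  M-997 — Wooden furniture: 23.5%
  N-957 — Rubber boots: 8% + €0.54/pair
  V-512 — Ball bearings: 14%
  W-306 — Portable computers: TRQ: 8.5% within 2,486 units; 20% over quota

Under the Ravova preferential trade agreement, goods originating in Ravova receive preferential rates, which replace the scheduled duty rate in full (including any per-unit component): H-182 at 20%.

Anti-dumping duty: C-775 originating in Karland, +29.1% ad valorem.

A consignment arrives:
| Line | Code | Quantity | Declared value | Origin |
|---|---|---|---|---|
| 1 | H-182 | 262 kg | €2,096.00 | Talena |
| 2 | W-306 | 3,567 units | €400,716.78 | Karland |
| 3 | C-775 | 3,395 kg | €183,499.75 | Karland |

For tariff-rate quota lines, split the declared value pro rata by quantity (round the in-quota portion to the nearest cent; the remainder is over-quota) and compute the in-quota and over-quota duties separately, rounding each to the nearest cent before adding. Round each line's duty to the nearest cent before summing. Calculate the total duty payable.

€152,411.34

Line 1 (H-182, Talena, 262 kg, €2,096.00):
Base rate for H-182 is 25%.
H-182 has an FTA preferential rate, but origin Talena is not Ravova; base rate stands.
Duty = €2,096.00 × 25% = €524.00.
Line 2 (W-306, Karland, 3,567 units, €400,716.78):
Code W-306 is under a tariff-rate quota (threshold 2,486 units). In-quota: 2,486 units at 8.5%; over-quota: 1,081 units at 20%.
Pro-rata value split: in-quota = €400,716.78 × 2,486/3,567 = €279,277.24; over-quota = €400,716.78 − €279,277.24 = €121,439.54.
In-quota duty = €279,277.24 × 8.5% = €23,738.57. Over-quota duty = €121,439.54 × 20% = €24,287.91.
Line duty = €23,738.57 + €24,287.91 = €48,026.48.
Line 3 (C-775, Karland, 3,395 kg, €183,499.75):
Base rate for C-775 is 27.5%.
Additional duty on C-775 from Karland: +29.1%. Applied ad valorem rate: 27.5% + 29.1% = 56.6%.
Duty = €183,499.75 × 56.6% = €103,860.86.
Total = €524.00 + €48,026.48 + €103,860.86 = €152,411.34.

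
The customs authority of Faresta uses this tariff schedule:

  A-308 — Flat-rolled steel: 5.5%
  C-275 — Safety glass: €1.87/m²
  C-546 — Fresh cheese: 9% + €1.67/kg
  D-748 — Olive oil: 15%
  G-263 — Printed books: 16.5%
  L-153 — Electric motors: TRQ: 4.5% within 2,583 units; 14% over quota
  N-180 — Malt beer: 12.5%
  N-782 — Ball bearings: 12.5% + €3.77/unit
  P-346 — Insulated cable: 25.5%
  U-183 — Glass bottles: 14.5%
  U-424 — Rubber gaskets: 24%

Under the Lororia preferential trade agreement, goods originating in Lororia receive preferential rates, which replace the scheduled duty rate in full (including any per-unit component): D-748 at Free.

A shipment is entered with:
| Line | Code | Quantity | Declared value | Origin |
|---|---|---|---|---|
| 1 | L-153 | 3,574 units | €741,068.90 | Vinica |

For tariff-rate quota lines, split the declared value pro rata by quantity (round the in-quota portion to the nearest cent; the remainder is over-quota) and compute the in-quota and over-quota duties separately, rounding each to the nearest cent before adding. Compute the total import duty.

€52,869.07

Line 1 (L-153, Vinica, 3,574 units, €741,068.90):
Code L-153 is under a tariff-rate quota (threshold 2,583 units). In-quota: 2,583 units at 4.5%; over-quota: 991 units at 14%.
Pro-rata value split: in-quota = €741,068.90 × 2,583/3,574 = €535,585.05; over-quota = €741,068.90 − €535,585.05 = €205,483.85.
In-quota duty = €535,585.05 × 4.5% = €24,101.33. Over-quota duty = €205,483.85 × 14% = €28,767.74.
Line duty = €24,101.33 + €28,767.74 = €52,869.07.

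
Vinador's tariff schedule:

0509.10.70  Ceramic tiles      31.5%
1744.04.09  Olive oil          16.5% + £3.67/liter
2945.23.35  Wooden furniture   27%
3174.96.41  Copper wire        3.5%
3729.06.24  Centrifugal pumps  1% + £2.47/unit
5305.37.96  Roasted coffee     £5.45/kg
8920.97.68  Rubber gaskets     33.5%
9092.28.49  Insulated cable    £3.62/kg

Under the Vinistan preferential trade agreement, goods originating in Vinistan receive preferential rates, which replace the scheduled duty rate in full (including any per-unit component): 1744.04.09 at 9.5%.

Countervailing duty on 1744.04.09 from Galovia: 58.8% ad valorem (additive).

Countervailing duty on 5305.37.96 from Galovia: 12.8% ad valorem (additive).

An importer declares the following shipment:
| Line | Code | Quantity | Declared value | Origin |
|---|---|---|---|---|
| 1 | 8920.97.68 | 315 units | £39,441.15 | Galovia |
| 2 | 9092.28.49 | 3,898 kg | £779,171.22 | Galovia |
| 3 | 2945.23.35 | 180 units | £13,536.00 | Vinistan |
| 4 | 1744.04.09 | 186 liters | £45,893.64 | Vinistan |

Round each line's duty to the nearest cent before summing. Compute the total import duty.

£35,338.17

Line 1 (8920.97.68, Galovia, 315 units, £39,441.15):
Base rate for 8920.97.68 is 33.5%.
Duty = £39,441.15 × 33.5% = £13,212.79.
Line 2 (9092.28.49, Galovia, 3,898 kg, £779,171.22):
Base rate for 9092.28.49 is £3.62/kg.
Duty = 3,898 × £3.62 = £14,110.76.
Line 3 (2945.23.35, Vinistan, 180 units, £13,536.00):
Base rate for 2945.23.35 is 27%.
Origin Vinistan is the FTA partner but 2945.23.35 is not on the preference list; base rate stands.
Duty = £13,536.00 × 27% = £3,654.72.
Line 4 (1744.04.09, Vinistan, 186 liters, £45,893.64):
Base rate for 1744.04.09 is 16.5% + £3.67/liter.
Origin Vinistan qualifies under the Vinador–Vinistan agreement and 1744.04.09 is covered: preferential rate 9.5% applies instead.
The additional-duty order on 1744.04.09 targets Galovia, not Vinistan; it does not apply.
Duty = £45,893.64 × 9.5% = £4,359.90.
Total = £13,212.79 + £14,110.76 + £3,654.72 + £4,359.90 = £35,338.17.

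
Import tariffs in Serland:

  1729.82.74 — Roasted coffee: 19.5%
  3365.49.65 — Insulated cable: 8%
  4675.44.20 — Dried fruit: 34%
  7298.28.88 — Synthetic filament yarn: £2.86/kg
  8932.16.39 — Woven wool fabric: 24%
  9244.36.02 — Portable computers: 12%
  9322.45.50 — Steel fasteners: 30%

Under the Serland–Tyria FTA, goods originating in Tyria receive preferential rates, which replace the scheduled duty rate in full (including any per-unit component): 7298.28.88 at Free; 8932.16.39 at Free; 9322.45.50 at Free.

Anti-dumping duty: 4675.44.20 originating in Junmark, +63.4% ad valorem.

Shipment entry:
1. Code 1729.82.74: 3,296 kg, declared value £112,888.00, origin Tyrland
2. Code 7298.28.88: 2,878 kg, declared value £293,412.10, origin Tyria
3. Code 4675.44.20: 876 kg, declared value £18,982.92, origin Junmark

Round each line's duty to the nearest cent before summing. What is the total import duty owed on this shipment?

Line 1 (1729.82.74, Tyrland, 3,296 kg, £112,888.00):
Base rate for 1729.82.74 is 19.5%.
Duty = £112,888.00 × 19.5% = £22,013.16.
Line 2 (7298.28.88, Tyria, 2,878 kg, £293,412.10):
Base rate for 7298.28.88 is £2.86/kg.
Origin Tyria qualifies under the Serland–Tyria agreement and 7298.28.88 is covered: preferential rate Free applies instead.
Duty = £293,412.10 × 0% = £0.00.
Line 3 (4675.44.20, Junmark, 876 kg, £18,982.92):
Base rate for 4675.44.20 is 34%.
Additional duty on 4675.44.20 from Junmark: +63.4%. Applied ad valorem rate: 34% + 63.4% = 97.4%.
Duty = £18,982.92 × 97.4% = £18,489.36.
Total = £22,013.16 + £0.00 + £18,489.36 = £40,502.52.

£40,502.52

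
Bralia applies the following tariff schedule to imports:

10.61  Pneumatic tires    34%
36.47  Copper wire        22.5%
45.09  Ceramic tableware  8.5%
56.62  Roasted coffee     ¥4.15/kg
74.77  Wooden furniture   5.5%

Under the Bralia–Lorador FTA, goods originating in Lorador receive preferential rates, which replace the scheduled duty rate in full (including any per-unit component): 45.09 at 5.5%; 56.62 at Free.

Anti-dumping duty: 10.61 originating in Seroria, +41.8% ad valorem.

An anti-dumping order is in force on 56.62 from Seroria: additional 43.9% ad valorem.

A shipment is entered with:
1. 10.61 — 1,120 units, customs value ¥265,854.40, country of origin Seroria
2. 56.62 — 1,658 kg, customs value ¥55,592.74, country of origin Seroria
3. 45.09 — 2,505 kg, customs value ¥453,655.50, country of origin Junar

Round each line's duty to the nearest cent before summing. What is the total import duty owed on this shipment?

¥271,364.27

Line 1 (10.61, Seroria, 1,120 units, ¥265,854.40):
Base rate for 10.61 is 34%.
Additional duty on 10.61 from Seroria: +41.8%. Applied ad valorem rate: 34% + 41.8% = 75.8%.
Duty = ¥265,854.40 × 75.8% = ¥201,517.64.
Line 2 (56.62, Seroria, 1,658 kg, ¥55,592.74):
Base rate for 56.62 is ¥4.15/kg.
56.62 has an FTA preferential rate, but origin Seroria is not Lorador; base rate stands.
Additional duty on 56.62 from Seroria: +43.9% ad valorem. Applied ad valorem rate = 43.9%.
Duty = ¥55,592.74 × 43.9% + 1,658 × ¥4.15 = ¥31,285.91.
Line 3 (45.09, Junar, 2,505 kg, ¥453,655.50):
Base rate for 45.09 is 8.5%.
45.09 has an FTA preferential rate, but origin Junar is not Lorador; base rate stands.
Duty = ¥453,655.50 × 8.5% = ¥38,560.72.
Total = ¥201,517.64 + ¥31,285.91 + ¥38,560.72 = ¥271,364.27.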